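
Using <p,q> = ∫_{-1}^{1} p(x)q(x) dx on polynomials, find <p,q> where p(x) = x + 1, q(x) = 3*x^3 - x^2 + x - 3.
<p,q> = -24/5

Expand the product: p(x)·q(x) = 3*x^4 + 2*x^3 - 2*x - 3.
∫_{-1}^{1} of each monomial x^k gives [2/(k+1) if k even, 0 if k odd]. Integrating term-by-term (or equivalently evaluating the antiderivative F(x) = 3*x^5/5 + x^4/2 - x^2 - 3*x at the endpoints):
  F(1) − F(−1) = -29/10 − (19/10) = -24/5.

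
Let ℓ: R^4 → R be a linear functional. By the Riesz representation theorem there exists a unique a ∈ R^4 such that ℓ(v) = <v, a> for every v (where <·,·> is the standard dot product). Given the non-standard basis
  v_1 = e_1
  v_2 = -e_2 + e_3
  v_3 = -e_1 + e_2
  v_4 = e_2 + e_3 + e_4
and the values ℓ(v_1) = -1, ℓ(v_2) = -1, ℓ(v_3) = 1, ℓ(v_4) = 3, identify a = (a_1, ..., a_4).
a = (-1, 0, -1, 4)

Write a = (a_1, ..., a_4) in the standard basis. For each basis vector v_i, ℓ(v_i) = <v_i, a> is a linear equation in the a_j's. Collect the n equations into a matrix system V a = ℓ, where row i of V is v_i (expressed in the standard basis). Since V is invertible (lower-triangular with 1s on the diagonal, up to permutation), solve by back-substitution:
  V =
[[1, 0, 0, 0],
 [0, -1, 1, 0],
 [-1, 1, 0, 0],
 [0, 1, 1, 1]]
  V a = (-1, -1, 1, 3)
Solving gives a = (-1, 0, -1, 4).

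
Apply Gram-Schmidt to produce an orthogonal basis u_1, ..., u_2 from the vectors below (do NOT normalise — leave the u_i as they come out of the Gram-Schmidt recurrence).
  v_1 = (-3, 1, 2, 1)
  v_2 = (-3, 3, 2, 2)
Orthogonal basis:
  u_1 = (-3, 1, 2, 1)
  u_2 = (3/5, 9/5, -2/5, 4/5)

Apply the Gram-Schmidt recurrence
  u_1 = v_1
  u_i = v_i − Σ_{j<i} ((v_i · u_j) / (u_j · u_j)) · u_j.

Step by step this gives:
  u_1 = (-3, 1, 2, 1)
  u_2 = (3/5, 9/5, -2/5, 4/5)

Orthogonality check:
  u_2 · u_1 = 0 (should be 0)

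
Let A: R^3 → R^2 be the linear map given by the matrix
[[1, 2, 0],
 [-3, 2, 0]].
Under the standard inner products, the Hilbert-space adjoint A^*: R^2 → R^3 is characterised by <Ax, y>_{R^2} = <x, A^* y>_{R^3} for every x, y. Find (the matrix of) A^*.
A^* = A^T =
[[1, -3],
 [2, 2],
 [0, 0]]

For real matrices with standard dot products, the defining identity <Ax, y> = <x, A^* y> gives (Ax)^T y = x^T (A^*) y, i.e. x^T A^T y = x^T (A^*) y. Since this holds for all x, y, we must have A^* = A^T. Therefore
A^* =
[[1, -3],
 [2, 2],
 [0, 0]].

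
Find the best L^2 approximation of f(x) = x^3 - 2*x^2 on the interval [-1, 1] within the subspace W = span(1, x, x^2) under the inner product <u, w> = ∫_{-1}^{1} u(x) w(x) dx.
g(x) = -2*x^2 + 3*x/5

The best approximation g ∈ W is the orthogonal projection of f onto W. Writing g = a_0 + a_1 x + a_2 x^2, the coefficients solve the normal equations G · a = b where
  G_{ij} = <φ_i, φ_j> and b_i = <f, φ_i>, with φ_0 = 1, φ_1 = x, φ_2 = x^2.
G =
  [2, 0, 2/3]
  [0, 2/3, 0]
  [2/3, 0, 2/5],
b = (-4/3, 2/5, -4/5).
Solving gives a_0 = 0, a_1 = 3/5, a_2 = -2, so
  g(x) = -2*x^2 + 3*x/5.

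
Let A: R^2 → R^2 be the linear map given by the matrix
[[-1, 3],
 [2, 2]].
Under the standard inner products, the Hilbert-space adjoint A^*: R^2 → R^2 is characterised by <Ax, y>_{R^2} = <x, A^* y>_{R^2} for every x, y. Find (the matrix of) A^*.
A^* = A^T =
[[-1, 2],
 [3, 2]]

For real matrices with standard dot products, the defining identity <Ax, y> = <x, A^* y> gives (Ax)^T y = x^T (A^*) y, i.e. x^T A^T y = x^T (A^*) y. Since this holds for all x, y, we must have A^* = A^T. Therefore
A^* =
[[-1, 2],
 [3, 2]].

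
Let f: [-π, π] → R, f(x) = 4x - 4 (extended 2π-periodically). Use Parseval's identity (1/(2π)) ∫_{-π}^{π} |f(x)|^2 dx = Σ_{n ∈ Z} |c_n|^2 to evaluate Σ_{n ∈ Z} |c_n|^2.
Σ |c_n|^2 = 16π^2/3 + 16

Expand and integrate term by term over [-π, π]:
  ∫ (4x)^2 dx = 16·(2π^3/3); ∫ 2·4·(-4)·x dx = 0 (odd integrand); ∫ (-4)^2 dx = 16·2π.
So (1/(2π)) ∫_{-π}^{π} (4x - 4)^2 dx = 16π^2/3 + 16 = 16π^2/3 + 16.
Parseval ⇒ Σ |c_n|^2 = 16π^2/3 + 16.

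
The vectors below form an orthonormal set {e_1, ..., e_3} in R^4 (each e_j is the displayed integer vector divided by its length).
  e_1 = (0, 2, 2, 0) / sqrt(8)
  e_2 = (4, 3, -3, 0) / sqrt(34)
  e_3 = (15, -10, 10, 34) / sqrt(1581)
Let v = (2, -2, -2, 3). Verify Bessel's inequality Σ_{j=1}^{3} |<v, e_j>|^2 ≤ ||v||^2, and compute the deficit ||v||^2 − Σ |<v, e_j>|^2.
Σ |<v, e_j>|^2 = 648/31; ||v||^2 = 21; deficit = 3/31

Write each e_j = u_j / sqrt(<u_j, u_j>) where u_j is the displayed integer vector. Then <v, e_j> = <v, u_j> / sqrt(<u_j, u_j>), so |<v, e_j>|^2 = <v, u_j>^2 / <u_j, u_j>.
Coefficients: <v, e_1> = -8/sqrt(8), <v, e_2> = 8/sqrt(34), <v, e_3> = 132/sqrt(1581).
Square and sum: Σ |<v, e_j>|^2 = 648/31.
Compute ||v||^2 = v·v = 21.
Deficit = 21 − 648/31 = 3/31 ≥ 0, confirming Bessel's inequality. (The deficit equals ||v − Σ <v,e_j> e_j||^2, the squared distance from v to span{e_j}.)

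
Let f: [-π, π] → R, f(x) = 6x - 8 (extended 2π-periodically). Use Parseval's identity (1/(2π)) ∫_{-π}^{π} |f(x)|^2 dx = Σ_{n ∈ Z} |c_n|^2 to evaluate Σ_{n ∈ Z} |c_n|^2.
Σ |c_n|^2 = 12π^2 + 64

Expand and integrate term by term over [-π, π]:
  ∫ (6x)^2 dx = 36·(2π^3/3); ∫ 2·6·(-8)·x dx = 0 (odd integrand); ∫ (-8)^2 dx = 64·2π.
So (1/(2π)) ∫_{-π}^{π} (6x - 8)^2 dx = 36π^2/3 + 64 = 12π^2 + 64.
Parseval ⇒ Σ |c_n|^2 = 12π^2 + 64.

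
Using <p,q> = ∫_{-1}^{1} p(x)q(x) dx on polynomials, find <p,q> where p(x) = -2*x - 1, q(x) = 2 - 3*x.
<p,q> = 0

Expand the product: p(x)·q(x) = 6*x^2 - x - 2.
∫_{-1}^{1} of each monomial x^k gives [2/(k+1) if k even, 0 if k odd]. Integrating term-by-term (or equivalently evaluating the antiderivative F(x) = 2*x^3 - x^2/2 - 2*x at the endpoints):
  F(1) − F(−1) = -1/2 − (-1/2) = 0.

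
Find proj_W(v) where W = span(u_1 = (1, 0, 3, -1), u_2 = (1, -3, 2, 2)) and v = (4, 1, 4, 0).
proj_W(v) = (262/173, -57/173, 767/173, -205/173)

Set up U = [u_1 | ... | u_2] ∈ R^(4×2). The projector onto W = col(U) is P = U (U^T U)^(-1) U^T.
Compute U^T U =
  [11, 5]
  [5, 18],
and U^T v = (16, 9).
Solve U^T U · c = U^T v for the coefficients: c = (243/173, 19/173). The projection is proj_W(v) = U c.
Check: (v - proj_W(v)) · u_1 = 0  (should be 0).
Check: (v - proj_W(v)) · u_2 = 0  (should be 0).
Result: proj_W(v) = (262/173, -57/173, 767/173, -205/173).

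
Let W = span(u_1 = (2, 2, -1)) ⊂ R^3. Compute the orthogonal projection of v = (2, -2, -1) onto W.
proj_W(v) = (2/9, 2/9, -1/9)

Set up U = [u_1 | ... | u_1] ∈ R^(3×1). The projector onto W = col(U) is P = U (U^T U)^(-1) U^T.
Compute U^T U =
  [9],
and U^T v = (1).
Solve U^T U · c = U^T v for the coefficients: c = (1/9). The projection is proj_W(v) = U c.
Check: (v - proj_W(v)) · u_1 = 0  (should be 0).
Result: proj_W(v) = (2/9, 2/9, -1/9).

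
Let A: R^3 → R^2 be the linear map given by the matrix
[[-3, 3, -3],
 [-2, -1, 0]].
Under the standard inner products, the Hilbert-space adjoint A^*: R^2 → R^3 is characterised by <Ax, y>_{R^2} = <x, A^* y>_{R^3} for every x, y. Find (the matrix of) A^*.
A^* = A^T =
[[-3, -2],
 [3, -1],
 [-3, 0]]

For real matrices with standard dot products, the defining identity <Ax, y> = <x, A^* y> gives (Ax)^T y = x^T (A^*) y, i.e. x^T A^T y = x^T (A^*) y. Since this holds for all x, y, we must have A^* = A^T. Therefore
A^* =
[[-3, -2],
 [3, -1],
 [-3, 0]].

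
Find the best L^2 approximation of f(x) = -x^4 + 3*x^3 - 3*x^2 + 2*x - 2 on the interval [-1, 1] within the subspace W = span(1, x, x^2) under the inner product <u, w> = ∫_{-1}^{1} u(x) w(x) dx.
g(x) = -27*x^2/7 + 19*x/5 - 67/35

The best approximation g ∈ W is the orthogonal projection of f onto W. Writing g = a_0 + a_1 x + a_2 x^2, the coefficients solve the normal equations G · a = b where
  G_{ij} = <φ_i, φ_j> and b_i = <f, φ_i>, with φ_0 = 1, φ_1 = x, φ_2 = x^2.
G =
  [2, 0, 2/3]
  [0, 2/3, 0]
  [2/3, 0, 2/5],
b = (-32/5, 38/15, -296/105).
Solving gives a_0 = -67/35, a_1 = 19/5, a_2 = -27/7, so
  g(x) = -27*x^2/7 + 19*x/5 - 67/35.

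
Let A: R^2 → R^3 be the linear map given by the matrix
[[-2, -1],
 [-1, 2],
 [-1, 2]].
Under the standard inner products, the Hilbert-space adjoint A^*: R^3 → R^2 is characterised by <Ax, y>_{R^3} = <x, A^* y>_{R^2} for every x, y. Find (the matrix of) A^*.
A^* = A^T =
[[-2, -1, -1],
 [-1, 2, 2]]

For real matrices with standard dot products, the defining identity <Ax, y> = <x, A^* y> gives (Ax)^T y = x^T (A^*) y, i.e. x^T A^T y = x^T (A^*) y. Since this holds for all x, y, we must have A^* = A^T. Therefore
A^* =
[[-2, -1, -1],
 [-1, 2, 2]].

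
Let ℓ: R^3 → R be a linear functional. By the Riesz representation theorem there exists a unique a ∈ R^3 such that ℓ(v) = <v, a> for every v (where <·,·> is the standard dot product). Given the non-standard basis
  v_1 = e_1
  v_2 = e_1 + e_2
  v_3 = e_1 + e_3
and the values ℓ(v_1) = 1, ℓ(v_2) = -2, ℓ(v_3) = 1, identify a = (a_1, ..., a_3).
a = (1, -3, 0)

Write a = (a_1, ..., a_3) in the standard basis. For each basis vector v_i, ℓ(v_i) = <v_i, a> is a linear equation in the a_j's. Collect the n equations into a matrix system V a = ℓ, where row i of V is v_i (expressed in the standard basis). Since V is invertible (lower-triangular with 1s on the diagonal, up to permutation), solve by back-substitution:
  V =
[[1, 0, 0],
 [1, 1, 0],
 [1, 0, 1]]
  V a = (1, -2, 1)
Solving gives a = (1, -3, 0).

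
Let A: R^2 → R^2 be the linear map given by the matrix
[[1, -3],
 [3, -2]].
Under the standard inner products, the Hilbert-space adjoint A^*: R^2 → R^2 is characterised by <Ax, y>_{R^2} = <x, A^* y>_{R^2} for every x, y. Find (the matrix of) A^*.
A^* = A^T =
[[1, 3],
 [-3, -2]]

For real matrices with standard dot products, the defining identity <Ax, y> = <x, A^* y> gives (Ax)^T y = x^T (A^*) y, i.e. x^T A^T y = x^T (A^*) y. Since this holds for all x, y, we must have A^* = A^T. Therefore
A^* =
[[1, 3],
 [-3, -2]].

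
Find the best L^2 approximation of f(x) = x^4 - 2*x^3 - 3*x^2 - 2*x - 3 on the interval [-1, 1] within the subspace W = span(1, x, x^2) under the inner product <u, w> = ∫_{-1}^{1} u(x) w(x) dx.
g(x) = -15*x^2/7 - 16*x/5 - 108/35

The best approximation g ∈ W is the orthogonal projection of f onto W. Writing g = a_0 + a_1 x + a_2 x^2, the coefficients solve the normal equations G · a = b where
  G_{ij} = <φ_i, φ_j> and b_i = <f, φ_i>, with φ_0 = 1, φ_1 = x, φ_2 = x^2.
G =
  [2, 0, 2/3]
  [0, 2/3, 0]
  [2/3, 0, 2/5],
b = (-38/5, -32/15, -102/35).
Solving gives a_0 = -108/35, a_1 = -16/5, a_2 = -15/7, so
  g(x) = -15*x^2/7 - 16*x/5 - 108/35.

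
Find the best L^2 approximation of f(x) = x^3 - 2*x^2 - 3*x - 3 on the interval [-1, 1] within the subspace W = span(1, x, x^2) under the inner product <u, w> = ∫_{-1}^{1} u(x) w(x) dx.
g(x) = -2*x^2 - 12*x/5 - 3

The best approximation g ∈ W is the orthogonal projection of f onto W. Writing g = a_0 + a_1 x + a_2 x^2, the coefficients solve the normal equations G · a = b where
  G_{ij} = <φ_i, φ_j> and b_i = <f, φ_i>, with φ_0 = 1, φ_1 = x, φ_2 = x^2.
G =
  [2, 0, 2/3]
  [0, 2/3, 0]
  [2/3, 0, 2/5],
b = (-22/3, -8/5, -14/5).
Solving gives a_0 = -3, a_1 = -12/5, a_2 = -2, so
  g(x) = -2*x^2 - 12*x/5 - 3.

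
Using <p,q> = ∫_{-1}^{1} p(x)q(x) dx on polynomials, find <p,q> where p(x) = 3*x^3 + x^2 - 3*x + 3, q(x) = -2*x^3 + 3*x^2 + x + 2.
<p,q> = 2144/105

Expand the product: p(x)·q(x) = -6*x^6 + 7*x^5 + 12*x^4 - 8*x^3 + 8*x^2 - 3*x + 6.
∫_{-1}^{1} of each monomial x^k gives [2/(k+1) if k even, 0 if k odd]. Integrating term-by-term (or equivalently evaluating the antiderivative F(x) = -6*x^7/7 + 7*x^6/6 + 12*x^5/5 - 2*x^4 + 8*x^3/3 - 3*x^2/2 + 6*x at the endpoints):
  F(1) − F(−1) = 827/105 − (-439/35) = 2144/105.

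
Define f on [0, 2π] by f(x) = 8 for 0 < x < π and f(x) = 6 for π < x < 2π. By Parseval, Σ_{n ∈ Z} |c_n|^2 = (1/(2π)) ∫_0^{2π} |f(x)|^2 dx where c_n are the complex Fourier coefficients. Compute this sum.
Σ |c_n|^2 = 50

Parseval equates the L^2 energy of f (normalised by 1/(2π)) with the ℓ^2 sum of its Fourier coefficients: (1/(2π)) ∫_0^{2π} |f|^2 = Σ |c_n|^2.
Compute the left side: (1/(2π)) [∫_0^π 8^2 dx + ∫_π^{2π} 6^2 dx] = (1/(2π)) · (64π + 36π) = (64 + 36)/2 = 50.
So Σ_{n ∈ Z} |c_n|^2 = 50.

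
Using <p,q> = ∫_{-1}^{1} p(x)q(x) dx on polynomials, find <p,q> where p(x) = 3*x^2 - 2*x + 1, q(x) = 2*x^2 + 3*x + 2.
<p,q> = 116/15

Expand the product: p(x)·q(x) = 6*x^4 + 5*x^3 + 2*x^2 - x + 2.
∫_{-1}^{1} of each monomial x^k gives [2/(k+1) if k even, 0 if k odd]. Integrating term-by-term (or equivalently evaluating the antiderivative F(x) = 6*x^5/5 + 5*x^4/4 + 2*x^3/3 - x^2/2 + 2*x at the endpoints):
  F(1) − F(−1) = 277/60 − (-187/60) = 116/15.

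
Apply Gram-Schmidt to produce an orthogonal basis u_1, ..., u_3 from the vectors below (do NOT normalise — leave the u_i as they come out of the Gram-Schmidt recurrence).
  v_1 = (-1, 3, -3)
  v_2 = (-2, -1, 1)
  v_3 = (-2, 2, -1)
Orthogonal basis:
  u_1 = (-1, 3, -3)
  u_2 = (-42/19, -7/19, 7/19)
  u_3 = (0, 1/2, 1/2)

Apply the Gram-Schmidt recurrence
  u_1 = v_1
  u_i = v_i − Σ_{j<i} ((v_i · u_j) / (u_j · u_j)) · u_j.

Step by step this gives:
  u_1 = (-1, 3, -3)
  u_2 = (-42/19, -7/19, 7/19)
  u_3 = (0, 1/2, 1/2)

Orthogonality check:
  u_2 · u_1 = 0 (should be 0)
  u_3 · u_1 = 0 (should be 0)
  u_3 · u_2 = 0 (should be 0)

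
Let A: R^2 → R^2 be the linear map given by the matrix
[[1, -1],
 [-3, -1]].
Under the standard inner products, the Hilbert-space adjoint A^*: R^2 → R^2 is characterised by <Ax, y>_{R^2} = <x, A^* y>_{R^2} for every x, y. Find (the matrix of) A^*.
A^* = A^T =
[[1, -3],
 [-1, -1]]

For real matrices with standard dot products, the defining identity <Ax, y> = <x, A^* y> gives (Ax)^T y = x^T (A^*) y, i.e. x^T A^T y = x^T (A^*) y. Since this holds for all x, y, we must have A^* = A^T. Therefore
A^* =
[[1, -3],
 [-1, -1]].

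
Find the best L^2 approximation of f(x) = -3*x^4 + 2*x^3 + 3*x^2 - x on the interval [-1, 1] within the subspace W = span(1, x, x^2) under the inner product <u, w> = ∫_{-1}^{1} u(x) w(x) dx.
g(x) = 3*x^2/7 + x/5 + 9/35

The best approximation g ∈ W is the orthogonal projection of f onto W. Writing g = a_0 + a_1 x + a_2 x^2, the coefficients solve the normal equations G · a = b where
  G_{ij} = <φ_i, φ_j> and b_i = <f, φ_i>, with φ_0 = 1, φ_1 = x, φ_2 = x^2.
G =
  [2, 0, 2/3]
  [0, 2/3, 0]
  [2/3, 0, 2/5],
b = (4/5, 2/15, 12/35).
Solving gives a_0 = 9/35, a_1 = 1/5, a_2 = 3/7, so
  g(x) = 3*x^2/7 + x/5 + 9/35.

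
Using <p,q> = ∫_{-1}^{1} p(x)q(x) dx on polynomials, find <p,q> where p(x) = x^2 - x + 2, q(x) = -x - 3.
<p,q> = -40/3

Expand the product: p(x)·q(x) = -x^3 - 2*x^2 + x - 6.
∫_{-1}^{1} of each monomial x^k gives [2/(k+1) if k even, 0 if k odd]. Integrating term-by-term (or equivalently evaluating the antiderivative F(x) = -x^4/4 - 2*x^3/3 + x^2/2 - 6*x at the endpoints):
  F(1) − F(−1) = -77/12 − (83/12) = -40/3.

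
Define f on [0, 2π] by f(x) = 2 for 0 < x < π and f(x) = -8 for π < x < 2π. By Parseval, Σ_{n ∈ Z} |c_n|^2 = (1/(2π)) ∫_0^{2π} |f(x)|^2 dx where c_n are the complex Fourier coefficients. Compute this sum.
Σ |c_n|^2 = 34

Parseval equates the L^2 energy of f (normalised by 1/(2π)) with the ℓ^2 sum of its Fourier coefficients: (1/(2π)) ∫_0^{2π} |f|^2 = Σ |c_n|^2.
Compute the left side: (1/(2π)) [∫_0^π 2^2 dx + ∫_π^{2π} (-8)^2 dx] = (1/(2π)) · (4π + 64π) = (4 + 64)/2 = 34.
So Σ_{n ∈ Z} |c_n|^2 = 34.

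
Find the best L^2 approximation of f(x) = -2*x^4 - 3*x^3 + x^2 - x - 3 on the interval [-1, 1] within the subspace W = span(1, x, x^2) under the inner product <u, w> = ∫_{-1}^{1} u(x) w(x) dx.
g(x) = -5*x^2/7 - 14*x/5 - 99/35

The best approximation g ∈ W is the orthogonal projection of f onto W. Writing g = a_0 + a_1 x + a_2 x^2, the coefficients solve the normal equations G · a = b where
  G_{ij} = <φ_i, φ_j> and b_i = <f, φ_i>, with φ_0 = 1, φ_1 = x, φ_2 = x^2.
G =
  [2, 0, 2/3]
  [0, 2/3, 0]
  [2/3, 0, 2/5],
b = (-92/15, -28/15, -76/35).
Solving gives a_0 = -99/35, a_1 = -14/5, a_2 = -5/7, so
  g(x) = -5*x^2/7 - 14*x/5 - 99/35.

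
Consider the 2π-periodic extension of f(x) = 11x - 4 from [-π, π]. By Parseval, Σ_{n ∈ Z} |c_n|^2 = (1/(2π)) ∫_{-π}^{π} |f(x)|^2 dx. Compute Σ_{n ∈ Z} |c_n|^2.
Σ |c_n|^2 = 121π^2/3 + 16

Expand and integrate term by term over [-π, π]:
  ∫ (11x)^2 dx = 121·(2π^3/3); ∫ 2·11·(-4)·x dx = 0 (odd integrand); ∫ (-4)^2 dx = 16·2π.
So (1/(2π)) ∫_{-π}^{π} (11x - 4)^2 dx = 121π^2/3 + 16 = 121π^2/3 + 16.
Parseval ⇒ Σ |c_n|^2 = 121π^2/3 + 16.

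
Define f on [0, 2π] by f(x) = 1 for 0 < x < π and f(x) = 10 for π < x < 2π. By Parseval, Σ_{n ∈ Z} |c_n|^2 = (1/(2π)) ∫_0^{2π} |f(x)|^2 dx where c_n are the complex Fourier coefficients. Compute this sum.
Σ |c_n|^2 = 101/2

Parseval equates the L^2 energy of f (normalised by 1/(2π)) with the ℓ^2 sum of its Fourier coefficients: (1/(2π)) ∫_0^{2π} |f|^2 = Σ |c_n|^2.
Compute the left side: (1/(2π)) [∫_0^π 1^2 dx + ∫_π^{2π} 10^2 dx] = (1/(2π)) · (1π + 100π) = (1 + 100)/2 = 101/2.
So Σ_{n ∈ Z} |c_n|^2 = 101/2.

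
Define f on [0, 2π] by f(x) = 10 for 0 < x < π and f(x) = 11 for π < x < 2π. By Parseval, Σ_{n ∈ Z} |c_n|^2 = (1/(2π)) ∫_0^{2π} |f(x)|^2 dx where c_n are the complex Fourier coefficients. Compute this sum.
Σ |c_n|^2 = 221/2

Parseval equates the L^2 energy of f (normalised by 1/(2π)) with the ℓ^2 sum of its Fourier coefficients: (1/(2π)) ∫_0^{2π} |f|^2 = Σ |c_n|^2.
Compute the left side: (1/(2π)) [∫_0^π 10^2 dx + ∫_π^{2π} 11^2 dx] = (1/(2π)) · (100π + 121π) = (100 + 121)/2 = 221/2.
So Σ_{n ∈ Z} |c_n|^2 = 221/2.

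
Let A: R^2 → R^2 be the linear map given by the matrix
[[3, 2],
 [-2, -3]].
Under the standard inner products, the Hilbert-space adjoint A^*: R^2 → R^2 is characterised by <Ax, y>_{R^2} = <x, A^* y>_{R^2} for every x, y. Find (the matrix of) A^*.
A^* = A^T =
[[3, -2],
 [2, -3]]

For real matrices with standard dot products, the defining identity <Ax, y> = <x, A^* y> gives (Ax)^T y = x^T (A^*) y, i.e. x^T A^T y = x^T (A^*) y. Since this holds for all x, y, we must have A^* = A^T. Therefore
A^* =
[[3, -2],
 [2, -3]].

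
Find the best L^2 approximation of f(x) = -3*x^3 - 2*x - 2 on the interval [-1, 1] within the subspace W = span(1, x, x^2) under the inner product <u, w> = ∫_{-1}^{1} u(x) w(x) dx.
g(x) = -19*x/5 - 2

The best approximation g ∈ W is the orthogonal projection of f onto W. Writing g = a_0 + a_1 x + a_2 x^2, the coefficients solve the normal equations G · a = b where
  G_{ij} = <φ_i, φ_j> and b_i = <f, φ_i>, with φ_0 = 1, φ_1 = x, φ_2 = x^2.
G =
  [2, 0, 2/3]
  [0, 2/3, 0]
  [2/3, 0, 2/5],
b = (-4, -38/15, -4/3).
Solving gives a_0 = -2, a_1 = -19/5, a_2 = 0, so
  g(x) = -19*x/5 - 2.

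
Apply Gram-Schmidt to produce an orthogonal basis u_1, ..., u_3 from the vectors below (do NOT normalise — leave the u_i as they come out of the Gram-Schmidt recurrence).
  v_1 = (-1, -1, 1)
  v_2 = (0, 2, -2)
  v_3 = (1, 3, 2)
Orthogonal basis:
  u_1 = (-1, -1, 1)
  u_2 = (-4/3, 2/3, -2/3)
  u_3 = (0, 5/2, 5/2)

Apply the Gram-Schmidt recurrence
  u_1 = v_1
  u_i = v_i − Σ_{j<i} ((v_i · u_j) / (u_j · u_j)) · u_j.

Step by step this gives:
  u_1 = (-1, -1, 1)
  u_2 = (-4/3, 2/3, -2/3)
  u_3 = (0, 5/2, 5/2)

Orthogonality check:
  u_2 · u_1 = 0 (should be 0)
  u_3 · u_1 = 0 (should be 0)
  u_3 · u_2 = 0 (should be 0)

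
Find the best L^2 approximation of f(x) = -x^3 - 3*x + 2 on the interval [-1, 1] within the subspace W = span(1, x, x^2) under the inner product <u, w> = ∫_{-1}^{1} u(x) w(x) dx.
g(x) = 2 - 18*x/5

The best approximation g ∈ W is the orthogonal projection of f onto W. Writing g = a_0 + a_1 x + a_2 x^2, the coefficients solve the normal equations G · a = b where
  G_{ij} = <φ_i, φ_j> and b_i = <f, φ_i>, with φ_0 = 1, φ_1 = x, φ_2 = x^2.
G =
  [2, 0, 2/3]
  [0, 2/3, 0]
  [2/3, 0, 2/5],
b = (4, -12/5, 4/3).
Solving gives a_0 = 2, a_1 = -18/5, a_2 = 0, so
  g(x) = 2 - 18*x/5.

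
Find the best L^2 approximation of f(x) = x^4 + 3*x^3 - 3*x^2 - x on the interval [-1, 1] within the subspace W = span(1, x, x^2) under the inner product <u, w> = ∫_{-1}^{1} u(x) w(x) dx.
g(x) = -15*x^2/7 + 4*x/5 - 3/35

The best approximation g ∈ W is the orthogonal projection of f onto W. Writing g = a_0 + a_1 x + a_2 x^2, the coefficients solve the normal equations G · a = b where
  G_{ij} = <φ_i, φ_j> and b_i = <f, φ_i>, with φ_0 = 1, φ_1 = x, φ_2 = x^2.
G =
  [2, 0, 2/3]
  [0, 2/3, 0]
  [2/3, 0, 2/5],
b = (-8/5, 8/15, -32/35).
Solving gives a_0 = -3/35, a_1 = 4/5, a_2 = -15/7, so
  g(x) = -15*x^2/7 + 4*x/5 - 3/35.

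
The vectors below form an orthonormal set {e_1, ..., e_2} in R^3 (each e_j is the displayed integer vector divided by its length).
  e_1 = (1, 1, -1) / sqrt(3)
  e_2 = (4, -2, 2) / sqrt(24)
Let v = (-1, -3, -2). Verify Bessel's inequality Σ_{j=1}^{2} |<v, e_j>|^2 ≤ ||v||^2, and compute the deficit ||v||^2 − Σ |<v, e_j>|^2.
Σ |<v, e_j>|^2 = 3/2; ||v||^2 = 14; deficit = 25/2

Write each e_j = u_j / sqrt(<u_j, u_j>) where u_j is the displayed integer vector. Then <v, e_j> = <v, u_j> / sqrt(<u_j, u_j>), so |<v, e_j>|^2 = <v, u_j>^2 / <u_j, u_j>.
Coefficients: <v, e_1> = -2/sqrt(3), <v, e_2> = -2/sqrt(24).
Square and sum: Σ |<v, e_j>|^2 = 3/2.
Compute ||v||^2 = v·v = 14.
Deficit = 14 − 3/2 = 25/2 ≥ 0, confirming Bessel's inequality. (The deficit equals ||v − Σ <v,e_j> e_j||^2, the squared distance from v to span{e_j}.)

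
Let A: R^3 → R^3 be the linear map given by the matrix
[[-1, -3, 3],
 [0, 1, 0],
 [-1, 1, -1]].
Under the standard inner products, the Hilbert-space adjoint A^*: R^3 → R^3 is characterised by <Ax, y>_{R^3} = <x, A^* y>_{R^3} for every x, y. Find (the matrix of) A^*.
A^* = A^T =
[[-1, 0, -1],
 [-3, 1, 1],
 [3, 0, -1]]

For real matrices with standard dot products, the defining identity <Ax, y> = <x, A^* y> gives (Ax)^T y = x^T (A^*) y, i.e. x^T A^T y = x^T (A^*) y. Since this holds for all x, y, we must have A^* = A^T. Therefore
A^* =
[[-1, 0, -1],
 [-3, 1, 1],
 [3, 0, -1]].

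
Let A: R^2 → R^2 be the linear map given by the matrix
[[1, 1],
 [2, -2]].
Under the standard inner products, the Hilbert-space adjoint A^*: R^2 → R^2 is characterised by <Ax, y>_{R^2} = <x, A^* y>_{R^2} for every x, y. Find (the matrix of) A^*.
A^* = A^T =
[[1, 2],
 [1, -2]]

For real matrices with standard dot products, the defining identity <Ax, y> = <x, A^* y> gives (Ax)^T y = x^T (A^*) y, i.e. x^T A^T y = x^T (A^*) y. Since this holds for all x, y, we must have A^* = A^T. Therefore
A^* =
[[1, 2],
 [1, -2]].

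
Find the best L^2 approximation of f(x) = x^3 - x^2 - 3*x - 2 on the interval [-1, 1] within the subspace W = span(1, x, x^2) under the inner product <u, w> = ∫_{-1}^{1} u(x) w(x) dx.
g(x) = -x^2 - 12*x/5 - 2

The best approximation g ∈ W is the orthogonal projection of f onto W. Writing g = a_0 + a_1 x + a_2 x^2, the coefficients solve the normal equations G · a = b where
  G_{ij} = <φ_i, φ_j> and b_i = <f, φ_i>, with φ_0 = 1, φ_1 = x, φ_2 = x^2.
G =
  [2, 0, 2/3]
  [0, 2/3, 0]
  [2/3, 0, 2/5],
b = (-14/3, -8/5, -26/15).
Solving gives a_0 = -2, a_1 = -12/5, a_2 = -1, so
  g(x) = -x^2 - 12*x/5 - 2.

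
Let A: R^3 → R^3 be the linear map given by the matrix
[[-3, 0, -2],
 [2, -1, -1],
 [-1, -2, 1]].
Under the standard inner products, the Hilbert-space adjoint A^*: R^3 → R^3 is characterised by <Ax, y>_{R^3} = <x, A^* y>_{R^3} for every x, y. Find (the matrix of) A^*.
A^* = A^T =
[[-3, 2, -1],
 [0, -1, -2],
 [-2, -1, 1]]

For real matrices with standard dot products, the defining identity <Ax, y> = <x, A^* y> gives (Ax)^T y = x^T (A^*) y, i.e. x^T A^T y = x^T (A^*) y. Since this holds for all x, y, we must have A^* = A^T. Therefore
A^* =
[[-3, 2, -1],
 [0, -1, -2],
 [-2, -1, 1]].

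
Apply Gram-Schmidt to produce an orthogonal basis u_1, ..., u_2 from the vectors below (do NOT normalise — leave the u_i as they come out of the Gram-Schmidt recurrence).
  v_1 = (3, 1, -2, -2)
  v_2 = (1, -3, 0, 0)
Orthogonal basis:
  u_1 = (3, 1, -2, -2)
  u_2 = (1, -3, 0, 0)

Apply the Gram-Schmidt recurrence
  u_1 = v_1
  u_i = v_i − Σ_{j<i} ((v_i · u_j) / (u_j · u_j)) · u_j.

Step by step this gives:
  u_1 = (3, 1, -2, -2)
  u_2 = (1, -3, 0, 0)

Orthogonality check:
  u_2 · u_1 = 0 (should be 0)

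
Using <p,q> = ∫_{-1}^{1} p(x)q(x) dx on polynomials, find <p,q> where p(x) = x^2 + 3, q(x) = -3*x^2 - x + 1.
<p,q> = -8/15

Expand the product: p(x)·q(x) = -3*x^4 - x^3 - 8*x^2 - 3*x + 3.
∫_{-1}^{1} of each monomial x^k gives [2/(k+1) if k even, 0 if k odd]. Integrating term-by-term (or equivalently evaluating the antiderivative F(x) = -3*x^5/5 - x^4/4 - 8*x^3/3 - 3*x^2/2 + 3*x at the endpoints):
  F(1) − F(−1) = -121/60 − (-89/60) = -8/15.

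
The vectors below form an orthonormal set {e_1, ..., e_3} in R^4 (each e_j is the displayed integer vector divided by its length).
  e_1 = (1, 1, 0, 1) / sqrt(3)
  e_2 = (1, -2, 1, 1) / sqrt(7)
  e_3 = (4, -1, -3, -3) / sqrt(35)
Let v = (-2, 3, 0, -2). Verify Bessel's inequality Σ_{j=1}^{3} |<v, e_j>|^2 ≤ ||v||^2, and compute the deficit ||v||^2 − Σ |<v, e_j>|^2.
Σ |<v, e_j>|^2 = 46/3; ||v||^2 = 17; deficit = 5/3

Write each e_j = u_j / sqrt(<u_j, u_j>) where u_j is the displayed integer vector. Then <v, e_j> = <v, u_j> / sqrt(<u_j, u_j>), so |<v, e_j>|^2 = <v, u_j>^2 / <u_j, u_j>.
Coefficients: <v, e_1> = -1/sqrt(3), <v, e_2> = -10/sqrt(7), <v, e_3> = -5/sqrt(35).
Square and sum: Σ |<v, e_j>|^2 = 46/3.
Compute ||v||^2 = v·v = 17.
Deficit = 17 − 46/3 = 5/3 ≥ 0, confirming Bessel's inequality. (The deficit equals ||v − Σ <v,e_j> e_j||^2, the squared distance from v to span{e_j}.)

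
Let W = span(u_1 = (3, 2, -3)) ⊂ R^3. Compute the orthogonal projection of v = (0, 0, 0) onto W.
proj_W(v) = (0, 0, 0)

Set up U = [u_1 | ... | u_1] ∈ R^(3×1). The projector onto W = col(U) is P = U (U^T U)^(-1) U^T.
Compute U^T U =
  [22],
and U^T v = (0).
Solve U^T U · c = U^T v for the coefficients: c = (0). The projection is proj_W(v) = U c.
Check: (v - proj_W(v)) · u_1 = 0  (should be 0).
Result: proj_W(v) = (0, 0, 0).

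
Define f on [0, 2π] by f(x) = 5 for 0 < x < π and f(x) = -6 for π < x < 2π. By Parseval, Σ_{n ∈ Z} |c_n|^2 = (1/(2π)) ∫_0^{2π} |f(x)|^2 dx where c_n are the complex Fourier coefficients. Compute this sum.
Σ |c_n|^2 = 61/2

Parseval equates the L^2 energy of f (normalised by 1/(2π)) with the ℓ^2 sum of its Fourier coefficients: (1/(2π)) ∫_0^{2π} |f|^2 = Σ |c_n|^2.
Compute the left side: (1/(2π)) [∫_0^π 5^2 dx + ∫_π^{2π} (-6)^2 dx] = (1/(2π)) · (25π + 36π) = (25 + 36)/2 = 61/2.
So Σ_{n ∈ Z} |c_n|^2 = 61/2.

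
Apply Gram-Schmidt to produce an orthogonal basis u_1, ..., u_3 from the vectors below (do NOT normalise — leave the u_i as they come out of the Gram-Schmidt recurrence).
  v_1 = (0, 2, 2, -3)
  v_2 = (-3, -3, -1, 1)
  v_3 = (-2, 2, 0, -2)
Orthogonal basis:
  u_1 = (0, 2, 2, -3)
  u_2 = (-3, -29/17, 5/17, -16/17)
  u_3 = (-70/73, 310/219, -280/219, 20/219)

Apply the Gram-Schmidt recurrence
  u_1 = v_1
  u_i = v_i − Σ_{j<i} ((v_i · u_j) / (u_j · u_j)) · u_j.

Step by step this gives:
  u_1 = (0, 2, 2, -3)
  u_2 = (-3, -29/17, 5/17, -16/17)
  u_3 = (-70/73, 310/219, -280/219, 20/219)

Orthogonality check:
  u_2 · u_1 = 0 (should be 0)
  u_3 · u_1 = 0 (should be 0)
  u_3 · u_2 = 0 (should be 0)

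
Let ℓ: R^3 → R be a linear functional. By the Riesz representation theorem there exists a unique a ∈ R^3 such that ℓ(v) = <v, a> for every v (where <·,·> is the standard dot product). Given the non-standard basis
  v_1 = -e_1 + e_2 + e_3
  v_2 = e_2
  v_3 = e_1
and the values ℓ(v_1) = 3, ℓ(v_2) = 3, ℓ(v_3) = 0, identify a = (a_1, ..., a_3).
a = (0, 3, 0)

Write a = (a_1, ..., a_3) in the standard basis. For each basis vector v_i, ℓ(v_i) = <v_i, a> is a linear equation in the a_j's. Collect the n equations into a matrix system V a = ℓ, where row i of V is v_i (expressed in the standard basis). Since V is invertible (lower-triangular with 1s on the diagonal, up to permutation), solve by back-substitution:
  V =
[[-1, 1, 1],
 [0, 1, 0],
 [1, 0, 0]]
  V a = (3, 3, 0)
Solving gives a = (0, 3, 0).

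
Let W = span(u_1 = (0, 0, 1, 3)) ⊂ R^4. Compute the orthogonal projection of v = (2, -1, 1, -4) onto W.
proj_W(v) = (0, 0, -11/10, -33/10)

Set up U = [u_1 | ... | u_1] ∈ R^(4×1). The projector onto W = col(U) is P = U (U^T U)^(-1) U^T.
Compute U^T U =
  [10],
and U^T v = (-11).
Solve U^T U · c = U^T v for the coefficients: c = (-11/10). The projection is proj_W(v) = U c.
Check: (v - proj_W(v)) · u_1 = 0  (should be 0).
Result: proj_W(v) = (0, 0, -11/10, -33/10).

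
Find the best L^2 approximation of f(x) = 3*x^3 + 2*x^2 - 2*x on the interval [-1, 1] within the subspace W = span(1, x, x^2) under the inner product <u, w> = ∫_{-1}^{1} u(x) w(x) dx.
g(x) = 2*x^2 - x/5

The best approximation g ∈ W is the orthogonal projection of f onto W. Writing g = a_0 + a_1 x + a_2 x^2, the coefficients solve the normal equations G · a = b where
  G_{ij} = <φ_i, φ_j> and b_i = <f, φ_i>, with φ_0 = 1, φ_1 = x, φ_2 = x^2.
G =
  [2, 0, 2/3]
  [0, 2/3, 0]
  [2/3, 0, 2/5],
b = (4/3, -2/15, 4/5).
Solving gives a_0 = 0, a_1 = -1/5, a_2 = 2, so
  g(x) = 2*x^2 - x/5.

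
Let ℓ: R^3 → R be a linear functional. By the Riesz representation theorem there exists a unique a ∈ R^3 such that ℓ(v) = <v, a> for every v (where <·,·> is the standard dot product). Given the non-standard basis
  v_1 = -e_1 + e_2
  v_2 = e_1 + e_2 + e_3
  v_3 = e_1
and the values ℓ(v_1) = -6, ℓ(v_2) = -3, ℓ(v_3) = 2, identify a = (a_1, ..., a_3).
a = (2, -4, -1)

Write a = (a_1, ..., a_3) in the standard basis. For each basis vector v_i, ℓ(v_i) = <v_i, a> is a linear equation in the a_j's. Collect the n equations into a matrix system V a = ℓ, where row i of V is v_i (expressed in the standard basis). Since V is invertible (lower-triangular with 1s on the diagonal, up to permutation), solve by back-substitution:
  V =
[[-1, 1, 0],
 [1, 1, 1],
 [1, 0, 0]]
  V a = (-6, -3, 2)
Solving gives a = (2, -4, -1).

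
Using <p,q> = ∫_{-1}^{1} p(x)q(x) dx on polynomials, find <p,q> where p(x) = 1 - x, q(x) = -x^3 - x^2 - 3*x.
<p,q> = 26/15

Expand the product: p(x)·q(x) = x^4 + 2*x^2 - 3*x.
∫_{-1}^{1} of each monomial x^k gives [2/(k+1) if k even, 0 if k odd]. Integrating term-by-term (or equivalently evaluating the antiderivative F(x) = x^5/5 + 2*x^3/3 - 3*x^2/2 at the endpoints):
  F(1) − F(−1) = -19/30 − (-71/30) = 26/15.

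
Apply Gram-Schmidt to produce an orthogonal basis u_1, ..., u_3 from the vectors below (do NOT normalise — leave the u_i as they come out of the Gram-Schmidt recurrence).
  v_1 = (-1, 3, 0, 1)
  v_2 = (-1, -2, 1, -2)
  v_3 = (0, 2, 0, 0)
Orthogonal basis:
  u_1 = (-1, 3, 0, 1)
  u_2 = (-18/11, -1/11, 1, -15/11)
  u_3 = (30/61, 22/61, 2/61, -36/61)

Apply the Gram-Schmidt recurrence
  u_1 = v_1
  u_i = v_i − Σ_{j<i} ((v_i · u_j) / (u_j · u_j)) · u_j.

Step by step this gives:
  u_1 = (-1, 3, 0, 1)
  u_2 = (-18/11, -1/11, 1, -15/11)
  u_3 = (30/61, 22/61, 2/61, -36/61)

Orthogonality check:
  u_2 · u_1 = 0 (should be 0)
  u_3 · u_1 = 0 (should be 0)
  u_3 · u_2 = 0 (should be 0)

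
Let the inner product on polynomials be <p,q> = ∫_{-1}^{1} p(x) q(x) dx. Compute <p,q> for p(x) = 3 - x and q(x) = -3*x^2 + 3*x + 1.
<p,q> = -2

Expand the product: p(x)·q(x) = 3*x^3 - 12*x^2 + 8*x + 3.
∫_{-1}^{1} of each monomial x^k gives [2/(k+1) if k even, 0 if k odd]. Integrating term-by-term (or equivalently evaluating the antiderivative F(x) = 3*x^4/4 - 4*x^3 + 4*x^2 + 3*x at the endpoints):
  F(1) − F(−1) = 15/4 − (23/4) = -2.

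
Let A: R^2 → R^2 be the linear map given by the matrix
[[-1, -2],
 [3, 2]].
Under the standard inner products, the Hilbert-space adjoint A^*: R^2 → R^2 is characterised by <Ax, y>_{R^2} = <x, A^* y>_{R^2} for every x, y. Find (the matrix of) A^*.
A^* = A^T =
[[-1, 3],
 [-2, 2]]

For real matrices with standard dot products, the defining identity <Ax, y> = <x, A^* y> gives (Ax)^T y = x^T (A^*) y, i.e. x^T A^T y = x^T (A^*) y. Since this holds for all x, y, we must have A^* = A^T. Therefore
A^* =
[[-1, 3],
 [-2, 2]].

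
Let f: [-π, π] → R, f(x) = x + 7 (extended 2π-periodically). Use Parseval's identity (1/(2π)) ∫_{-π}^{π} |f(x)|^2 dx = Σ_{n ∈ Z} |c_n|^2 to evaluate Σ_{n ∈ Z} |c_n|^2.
Σ |c_n|^2 = π^2/3 + 49

Expand and integrate term by term over [-π, π]:
  ∫ (x)^2 dx = 1·(2π^3/3); ∫ 2·1·(7)·x dx = 0 (odd integrand); ∫ 7^2 dx = 49·2π.
So (1/(2π)) ∫_{-π}^{π} (x + 7)^2 dx = 1π^2/3 + 49 = π^2/3 + 49.
Parseval ⇒ Σ |c_n|^2 = π^2/3 + 49.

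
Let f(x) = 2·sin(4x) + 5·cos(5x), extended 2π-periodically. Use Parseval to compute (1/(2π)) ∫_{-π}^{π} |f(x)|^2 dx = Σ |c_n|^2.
Σ |c_n|^2 = 29/2

Expand |f|^2 and use orthogonality of {sin(nx), cos(mx)} on [-π, π]:
  ∫_{-π}^{π} sin(nx)^2 dx = π, ∫ cos(mx)^2 dx = π, and cross terms integrate to 0.
So ∫_{-π}^{π} f(x)^2 dx = 2^2 · π + 5^2 · π = (4 + 25)π.
Divide by 2π: (4 + 25)/2 = 29/2.
By Parseval, this equals Σ |c_n|^2.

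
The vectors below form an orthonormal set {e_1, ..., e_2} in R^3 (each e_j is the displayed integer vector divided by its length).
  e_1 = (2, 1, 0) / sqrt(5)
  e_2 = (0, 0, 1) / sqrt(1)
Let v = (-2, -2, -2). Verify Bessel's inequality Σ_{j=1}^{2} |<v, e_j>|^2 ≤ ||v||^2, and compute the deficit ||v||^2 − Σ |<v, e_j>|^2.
Σ |<v, e_j>|^2 = 56/5; ||v||^2 = 12; deficit = 4/5

Write each e_j = u_j / sqrt(<u_j, u_j>) where u_j is the displayed integer vector. Then <v, e_j> = <v, u_j> / sqrt(<u_j, u_j>), so |<v, e_j>|^2 = <v, u_j>^2 / <u_j, u_j>.
Coefficients: <v, e_1> = -6/sqrt(5), <v, e_2> = -2/sqrt(1).
Square and sum: Σ |<v, e_j>|^2 = 56/5.
Compute ||v||^2 = v·v = 12.
Deficit = 12 − 56/5 = 4/5 ≥ 0, confirming Bessel's inequality. (The deficit equals ||v − Σ <v,e_j> e_j||^2, the squared distance from v to span{e_j}.)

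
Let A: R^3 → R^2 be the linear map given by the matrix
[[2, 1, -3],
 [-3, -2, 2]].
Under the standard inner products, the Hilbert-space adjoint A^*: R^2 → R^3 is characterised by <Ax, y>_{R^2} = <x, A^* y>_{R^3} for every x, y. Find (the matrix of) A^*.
A^* = A^T =
[[2, -3],
 [1, -2],
 [-3, 2]]

For real matrices with standard dot products, the defining identity <Ax, y> = <x, A^* y> gives (Ax)^T y = x^T (A^*) y, i.e. x^T A^T y = x^T (A^*) y. Since this holds for all x, y, we must have A^* = A^T. Therefore
A^* =
[[2, -3],
 [1, -2],
 [-3, 2]].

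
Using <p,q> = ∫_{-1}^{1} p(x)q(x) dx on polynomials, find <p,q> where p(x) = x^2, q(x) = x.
<p,q> = 0

Expand the product: p(x)·q(x) = x^3.
∫_{-1}^{1} of each monomial x^k gives [2/(k+1) if k even, 0 if k odd]. Integrating term-by-term (or equivalently evaluating the antiderivative F(x) = x^4/4 at the endpoints):
  F(1) − F(−1) = 1/4 − (1/4) = 0.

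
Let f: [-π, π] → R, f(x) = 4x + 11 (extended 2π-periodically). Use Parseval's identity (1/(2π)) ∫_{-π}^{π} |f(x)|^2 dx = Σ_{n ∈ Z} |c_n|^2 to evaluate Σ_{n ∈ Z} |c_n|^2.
Σ |c_n|^2 = 16π^2/3 + 121

Expand and integrate term by term over [-π, π]:
  ∫ (4x)^2 dx = 16·(2π^3/3); ∫ 2·4·(11)·x dx = 0 (odd integrand); ∫ 11^2 dx = 121·2π.
So (1/(2π)) ∫_{-π}^{π} (4x + 11)^2 dx = 16π^2/3 + 121 = 16π^2/3 + 121.
Parseval ⇒ Σ |c_n|^2 = 16π^2/3 + 121.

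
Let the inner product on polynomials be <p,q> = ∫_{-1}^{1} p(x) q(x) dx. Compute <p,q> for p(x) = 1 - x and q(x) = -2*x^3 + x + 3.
<p,q> = 92/15

Expand the product: p(x)·q(x) = 2*x^4 - 2*x^3 - x^2 - 2*x + 3.
∫_{-1}^{1} of each monomial x^k gives [2/(k+1) if k even, 0 if k odd]. Integrating term-by-term (or equivalently evaluating the antiderivative F(x) = 2*x^5/5 - x^4/2 - x^3/3 - x^2 + 3*x at the endpoints):
  F(1) − F(−1) = 47/30 − (-137/30) = 92/15.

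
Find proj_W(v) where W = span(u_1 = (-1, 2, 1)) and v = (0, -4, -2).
proj_W(v) = (5/3, -10/3, -5/3)

Set up U = [u_1 | ... | u_1] ∈ R^(3×1). The projector onto W = col(U) is P = U (U^T U)^(-1) U^T.
Compute U^T U =
  [6],
and U^T v = (-10).
Solve U^T U · c = U^T v for the coefficients: c = (-5/3). The projection is proj_W(v) = U c.
Check: (v - proj_W(v)) · u_1 = 0  (should be 0).
Result: proj_W(v) = (5/3, -10/3, -5/3).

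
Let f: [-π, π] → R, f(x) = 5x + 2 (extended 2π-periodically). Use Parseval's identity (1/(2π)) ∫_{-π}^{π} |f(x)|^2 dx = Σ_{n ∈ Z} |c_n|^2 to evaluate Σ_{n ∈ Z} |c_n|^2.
Σ |c_n|^2 = 25π^2/3 + 4

Expand and integrate term by term over [-π, π]:
  ∫ (5x)^2 dx = 25·(2π^3/3); ∫ 2·5·(2)·x dx = 0 (odd integrand); ∫ 2^2 dx = 4·2π.
So (1/(2π)) ∫_{-π}^{π} (5x + 2)^2 dx = 25π^2/3 + 4 = 25π^2/3 + 4.
Parseval ⇒ Σ |c_n|^2 = 25π^2/3 + 4.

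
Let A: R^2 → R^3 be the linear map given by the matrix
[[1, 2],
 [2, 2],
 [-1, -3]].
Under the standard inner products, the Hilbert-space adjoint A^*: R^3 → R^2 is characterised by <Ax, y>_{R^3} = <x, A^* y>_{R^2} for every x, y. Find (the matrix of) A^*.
A^* = A^T =
[[1, 2, -1],
 [2, 2, -3]]

For real matrices with standard dot products, the defining identity <Ax, y> = <x, A^* y> gives (Ax)^T y = x^T (A^*) y, i.e. x^T A^T y = x^T (A^*) y. Since this holds for all x, y, we must have A^* = A^T. Therefore
A^* =
[[1, 2, -1],
 [2, 2, -3]].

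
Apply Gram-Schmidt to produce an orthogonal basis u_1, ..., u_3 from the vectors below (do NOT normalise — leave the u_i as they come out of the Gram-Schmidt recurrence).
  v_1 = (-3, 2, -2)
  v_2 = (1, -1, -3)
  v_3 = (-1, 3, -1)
Orthogonal basis:
  u_1 = (-3, 2, -2)
  u_2 = (20/17, -19/17, -49/17)
  u_3 = (104/93, 143/93, -13/93)

Apply the Gram-Schmidt recurrence
  u_1 = v_1
  u_i = v_i − Σ_{j<i} ((v_i · u_j) / (u_j · u_j)) · u_j.

Step by step this gives:
  u_1 = (-3, 2, -2)
  u_2 = (20/17, -19/17, -49/17)
  u_3 = (104/93, 143/93, -13/93)

Orthogonality check:
  u_2 · u_1 = 0 (should be 0)
  u_3 · u_1 = 0 (should be 0)
  u_3 · u_2 = 0 (should be 0)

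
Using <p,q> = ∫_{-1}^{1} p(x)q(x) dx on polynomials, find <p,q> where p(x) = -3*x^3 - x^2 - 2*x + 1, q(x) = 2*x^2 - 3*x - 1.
<p,q> = 34/5

Expand the product: p(x)·q(x) = -6*x^5 + 7*x^4 + 2*x^3 + 9*x^2 - x - 1.
∫_{-1}^{1} of each monomial x^k gives [2/(k+1) if k even, 0 if k odd]. Integrating term-by-term (or equivalently evaluating the antiderivative F(x) = -x^6 + 7*x^5/5 + x^4/2 + 3*x^3 - x^2/2 - x at the endpoints):
  F(1) − F(−1) = 12/5 − (-22/5) = 34/5.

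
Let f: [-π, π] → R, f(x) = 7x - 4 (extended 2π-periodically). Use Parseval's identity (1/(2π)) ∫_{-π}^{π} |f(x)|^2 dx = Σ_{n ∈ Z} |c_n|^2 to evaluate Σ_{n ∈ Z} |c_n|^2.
Σ |c_n|^2 = 49π^2/3 + 16

Expand and integrate term by term over [-π, π]:
  ∫ (7x)^2 dx = 49·(2π^3/3); ∫ 2·7·(-4)·x dx = 0 (odd integrand); ∫ (-4)^2 dx = 16·2π.
So (1/(2π)) ∫_{-π}^{π} (7x - 4)^2 dx = 49π^2/3 + 16 = 49π^2/3 + 16.
Parseval ⇒ Σ |c_n|^2 = 49π^2/3 + 16.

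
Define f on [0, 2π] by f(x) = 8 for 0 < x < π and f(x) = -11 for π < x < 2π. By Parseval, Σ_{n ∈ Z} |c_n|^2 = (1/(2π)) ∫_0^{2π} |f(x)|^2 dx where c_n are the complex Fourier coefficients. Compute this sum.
Σ |c_n|^2 = 185/2

Parseval equates the L^2 energy of f (normalised by 1/(2π)) with the ℓ^2 sum of its Fourier coefficients: (1/(2π)) ∫_0^{2π} |f|^2 = Σ |c_n|^2.
Compute the left side: (1/(2π)) [∫_0^π 8^2 dx + ∫_π^{2π} (-11)^2 dx] = (1/(2π)) · (64π + 121π) = (64 + 121)/2 = 185/2.
So Σ_{n ∈ Z} |c_n|^2 = 185/2.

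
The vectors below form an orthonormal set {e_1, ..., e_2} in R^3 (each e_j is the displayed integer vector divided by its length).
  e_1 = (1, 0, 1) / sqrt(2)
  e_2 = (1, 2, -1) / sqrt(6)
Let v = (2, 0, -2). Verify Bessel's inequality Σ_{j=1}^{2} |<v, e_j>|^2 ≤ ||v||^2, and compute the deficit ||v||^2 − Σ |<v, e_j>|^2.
Σ |<v, e_j>|^2 = 8/3; ||v||^2 = 8; deficit = 16/3

Write each e_j = u_j / sqrt(<u_j, u_j>) where u_j is the displayed integer vector. Then <v, e_j> = <v, u_j> / sqrt(<u_j, u_j>), so |<v, e_j>|^2 = <v, u_j>^2 / <u_j, u_j>.
Coefficients: <v, e_1> = 0/sqrt(2), <v, e_2> = 4/sqrt(6).
Square and sum: Σ |<v, e_j>|^2 = 8/3.
Compute ||v||^2 = v·v = 8.
Deficit = 8 − 8/3 = 16/3 ≥ 0, confirming Bessel's inequality. (The deficit equals ||v − Σ <v,e_j> e_j||^2, the squared distance from v to span{e_j}.)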